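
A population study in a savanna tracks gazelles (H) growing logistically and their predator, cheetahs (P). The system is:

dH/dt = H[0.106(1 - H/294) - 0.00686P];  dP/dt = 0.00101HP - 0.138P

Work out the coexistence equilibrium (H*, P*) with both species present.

H* ≈ 137, P* ≈ 8.27

From dP/dt = 0 with P > 0: 0.00101H* = 0.138, so H* = 137.
Substitute into dH/dt = 0: 0.106(1 - 137/294) = 0.00686P*.
The bracket is 0.535, giving P* = 0.0567/0.00686 = 8.27.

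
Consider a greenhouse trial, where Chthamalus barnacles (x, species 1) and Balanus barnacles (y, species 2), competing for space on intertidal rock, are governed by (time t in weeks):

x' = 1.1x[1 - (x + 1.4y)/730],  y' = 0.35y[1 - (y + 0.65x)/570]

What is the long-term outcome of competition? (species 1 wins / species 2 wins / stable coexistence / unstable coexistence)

species 2 excludes species 1

Compare the nullcline intercepts: K1/α12 = 730/1.4 = 521 < K2 = 570; K2/α21 = 570/0.65 = 877 > K1 = 730.
Since the inequalities point opposite ways, species 2 can invade but species 1 cannot.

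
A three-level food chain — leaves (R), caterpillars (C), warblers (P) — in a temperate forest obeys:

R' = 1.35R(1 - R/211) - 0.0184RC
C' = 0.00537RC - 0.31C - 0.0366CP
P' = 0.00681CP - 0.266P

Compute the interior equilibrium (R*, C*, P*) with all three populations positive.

R* ≈ 98.7, C* ≈ 39.1, P* ≈ 6.01

From dP/dt = 0: 0.00681C* = 0.266, so C* = 39.1.
From dR/dt = 0: 1.35(1 - R*/211) = 0.0184·39.1, giving R* = 211·(1 - 0.532) = 98.7.
From dC/dt = 0: 0.00537·98.7 - 0.31 = 0.0366P*, so P* = 0.22/0.0366 = 6.01.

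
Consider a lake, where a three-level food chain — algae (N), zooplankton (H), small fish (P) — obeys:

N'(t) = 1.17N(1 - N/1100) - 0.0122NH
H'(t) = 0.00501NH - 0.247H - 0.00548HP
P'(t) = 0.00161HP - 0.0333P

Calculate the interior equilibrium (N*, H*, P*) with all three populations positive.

From dP/dt = 0: 0.00161H* = 0.0333, so H* = 20.7.
From dN/dt = 0: 1.17(1 - N*/1100) = 0.0122·20.7, giving N* = 1100·(1 - 0.216) = 863.
From dH/dt = 0: 0.00501·863 - 0.247 = 0.00548P*, so P* = 4.08/0.00548 = 744.

N* ≈ 863, H* ≈ 20.7, P* ≈ 744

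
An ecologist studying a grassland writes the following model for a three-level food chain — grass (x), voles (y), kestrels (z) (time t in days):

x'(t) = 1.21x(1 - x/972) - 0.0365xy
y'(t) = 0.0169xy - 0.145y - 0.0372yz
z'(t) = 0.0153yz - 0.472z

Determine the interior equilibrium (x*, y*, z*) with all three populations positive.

x* ≈ 67.5, y* ≈ 30.8, z* ≈ 26.8

From dz/dt = 0: 0.0153y* = 0.472, so y* = 30.8.
From dx/dt = 0: 1.21(1 - x*/972) = 0.0365·30.8, giving x* = 972·(1 - 0.931) = 67.5.
From dy/dt = 0: 0.0169·67.5 - 0.145 = 0.0372z*, so z* = 0.995/0.0372 = 26.8.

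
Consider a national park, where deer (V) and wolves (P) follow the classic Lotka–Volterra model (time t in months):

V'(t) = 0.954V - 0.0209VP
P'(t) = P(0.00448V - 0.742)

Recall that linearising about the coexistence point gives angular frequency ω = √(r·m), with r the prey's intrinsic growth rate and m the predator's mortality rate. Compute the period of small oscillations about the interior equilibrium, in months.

T ≈ 7.47 months

Here r = 0.954 and m = 0.742, so r·m = 0.708.
ω = √0.708 = 0.841 per month, hence T = 2π/ω ≈ 7.47 months.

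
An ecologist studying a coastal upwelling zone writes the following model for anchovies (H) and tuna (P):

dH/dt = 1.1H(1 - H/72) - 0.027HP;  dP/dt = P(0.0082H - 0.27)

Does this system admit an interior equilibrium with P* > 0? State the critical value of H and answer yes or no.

The predator equation gives dP/dt > 0 only when H > 0.27/0.0082 = 32.9.
Without the predator, H → K = 72. Since 72 > 32.9, the predator can invade and persist.

Threshold H = 32.9; K > 32.9, so yes, the predator persists.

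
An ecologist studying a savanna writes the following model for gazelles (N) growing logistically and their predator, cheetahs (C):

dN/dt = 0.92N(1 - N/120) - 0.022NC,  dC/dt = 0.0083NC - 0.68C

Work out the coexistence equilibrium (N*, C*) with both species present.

From dC/dt = 0 with C > 0: 0.0083N* = 0.68, so N* = 81.9.
Substitute into dN/dt = 0: 0.92(1 - 81.9/120) = 0.022C*.
The bracket is 0.317, giving C* = 0.292/0.022 = 13.3.

N* ≈ 81.9, C* ≈ 13.3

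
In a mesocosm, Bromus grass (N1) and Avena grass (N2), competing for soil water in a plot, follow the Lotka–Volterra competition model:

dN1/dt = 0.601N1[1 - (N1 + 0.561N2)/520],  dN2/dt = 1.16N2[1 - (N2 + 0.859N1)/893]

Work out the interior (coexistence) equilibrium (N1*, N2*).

N1* ≈ 36.7, N2* ≈ 861

Setting both brackets to zero gives the nullclines N1 + 0.561N2 = 520 and 0.859N1 + N2 = 893.
Substituting N2 = 893 - 0.859N1 into the first: N1(1 - 0.561·0.859) = 520 - 0.561·893.
So N1* = 19/0.518 = 36.7, and then N2* = 893 - 0.859·36.7 = 861.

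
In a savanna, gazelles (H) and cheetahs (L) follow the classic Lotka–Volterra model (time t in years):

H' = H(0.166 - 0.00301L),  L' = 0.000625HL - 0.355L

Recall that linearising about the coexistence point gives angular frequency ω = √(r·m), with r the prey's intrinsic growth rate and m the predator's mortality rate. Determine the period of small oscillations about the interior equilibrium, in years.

Here r = 0.166 and m = 0.355, so r·m = 0.0589.
ω = √0.0589 = 0.243 per year, hence T = 2π/ω ≈ 25.9 years.

T ≈ 25.9 years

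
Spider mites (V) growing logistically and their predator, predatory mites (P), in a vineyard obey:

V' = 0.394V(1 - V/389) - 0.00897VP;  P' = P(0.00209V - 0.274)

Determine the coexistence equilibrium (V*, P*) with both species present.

From dP/dt = 0 with P > 0: 0.00209V* = 0.274, so V* = 131.
Substitute into dV/dt = 0: 0.394(1 - 131/389) = 0.00897P*.
The bracket is 0.663, giving P* = 0.261/0.00897 = 29.1.

V* ≈ 131, P* ≈ 29.1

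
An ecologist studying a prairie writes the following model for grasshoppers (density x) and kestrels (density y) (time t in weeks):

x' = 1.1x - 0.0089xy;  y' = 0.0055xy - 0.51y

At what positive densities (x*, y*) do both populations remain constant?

Set dy/dt = 0 with y > 0: 0.0055x - 0.51 = 0, so x* = 0.51/0.0055 = 92.7.
Set dx/dt = 0 with x > 0: 1.1 - 0.0089y = 0, so y* = 1.1/0.0089 = 124.

x* ≈ 92.7, y* ≈ 124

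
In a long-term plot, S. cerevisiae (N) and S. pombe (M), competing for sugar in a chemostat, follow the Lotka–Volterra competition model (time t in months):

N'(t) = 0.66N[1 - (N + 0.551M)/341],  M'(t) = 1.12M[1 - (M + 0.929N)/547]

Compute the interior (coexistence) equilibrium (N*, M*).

Setting both brackets to zero gives the nullclines N + 0.551M = 341 and 0.929N + M = 547.
Substituting M = 547 - 0.929N into the first: N(1 - 0.551·0.929) = 341 - 0.551·547.
So N* = 39.6/0.488 = 81.1, and then M* = 547 - 0.929·81.1 = 472.

N* ≈ 81.1, M* ≈ 472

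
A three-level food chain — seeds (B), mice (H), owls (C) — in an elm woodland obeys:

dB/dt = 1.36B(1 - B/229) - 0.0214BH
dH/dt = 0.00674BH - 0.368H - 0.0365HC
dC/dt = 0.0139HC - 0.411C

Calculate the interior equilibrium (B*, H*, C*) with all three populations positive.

B* ≈ 122, H* ≈ 29.6, C* ≈ 12.5

From dC/dt = 0: 0.0139H* = 0.411, so H* = 29.6.
From dB/dt = 0: 1.36(1 - B*/229) = 0.0214·29.6, giving B* = 229·(1 - 0.465) = 122.
From dH/dt = 0: 0.00674·122 - 0.368 = 0.0365C*, so C* = 0.457/0.0365 = 12.5.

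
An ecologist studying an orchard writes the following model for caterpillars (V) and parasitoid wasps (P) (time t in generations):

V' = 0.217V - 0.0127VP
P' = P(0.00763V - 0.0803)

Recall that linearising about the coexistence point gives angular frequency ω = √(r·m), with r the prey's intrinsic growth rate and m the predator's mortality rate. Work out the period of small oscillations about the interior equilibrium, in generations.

Here r = 0.217 and m = 0.0803, so r·m = 0.0174.
ω = √0.0174 = 0.132 per generation, hence T = 2π/ω ≈ 47.6 generations.

T ≈ 47.6 generations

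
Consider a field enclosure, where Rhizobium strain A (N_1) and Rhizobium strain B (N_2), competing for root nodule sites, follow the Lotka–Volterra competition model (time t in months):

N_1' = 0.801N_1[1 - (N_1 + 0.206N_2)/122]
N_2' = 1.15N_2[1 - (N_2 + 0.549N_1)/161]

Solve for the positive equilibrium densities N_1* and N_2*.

Setting both brackets to zero gives the nullclines N_1 + 0.206N_2 = 122 and 0.549N_1 + N_2 = 161.
Substituting N_2 = 161 - 0.549N_1 into the first: N_1(1 - 0.206·0.549) = 122 - 0.206·161.
So N_1* = 88.8/0.887 = 100, and then N_2* = 161 - 0.549·100 = 106.

N_1* ≈ 100, N_2* ≈ 106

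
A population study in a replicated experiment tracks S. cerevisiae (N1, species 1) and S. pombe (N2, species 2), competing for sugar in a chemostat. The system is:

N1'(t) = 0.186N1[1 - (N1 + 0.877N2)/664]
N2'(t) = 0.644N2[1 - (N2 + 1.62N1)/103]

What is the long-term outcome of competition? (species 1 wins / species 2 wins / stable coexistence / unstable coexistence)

Compare the nullcline intercepts: K1/α12 = 664/0.877 = 757 > K2 = 103; K2/α21 = 103/1.62 = 63.6 < K1 = 664.
Since the inequalities point opposite ways, species 1 can invade but species 2 cannot.

species 1 excludes species 2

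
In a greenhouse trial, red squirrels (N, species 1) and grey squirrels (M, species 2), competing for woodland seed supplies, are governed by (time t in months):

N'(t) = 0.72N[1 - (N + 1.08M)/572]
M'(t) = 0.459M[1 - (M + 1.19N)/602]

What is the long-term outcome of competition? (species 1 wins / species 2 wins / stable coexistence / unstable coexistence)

Compare the nullcline intercepts: K1/α12 = 572/1.08 = 530 < K2 = 602; K2/α21 = 602/1.19 = 506 < K1 = 572.
Since both are reversed, neither can invade when rare; the interior point is a saddle.

unstable coexistence (outcome depends on initial conditions)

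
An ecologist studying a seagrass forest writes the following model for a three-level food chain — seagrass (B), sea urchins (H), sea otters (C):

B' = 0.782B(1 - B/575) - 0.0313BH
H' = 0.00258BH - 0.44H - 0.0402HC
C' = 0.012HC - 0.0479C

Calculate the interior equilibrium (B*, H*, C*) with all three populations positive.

B* ≈ 483, H* ≈ 3.99, C* ≈ 20.1

From dC/dt = 0: 0.012H* = 0.0479, so H* = 3.99.
From dB/dt = 0: 0.782(1 - B*/575) = 0.0313·3.99, giving B* = 575·(1 - 0.16) = 483.
From dH/dt = 0: 0.00258·483 - 0.44 = 0.0402C*, so C* = 0.806/0.0402 = 20.1.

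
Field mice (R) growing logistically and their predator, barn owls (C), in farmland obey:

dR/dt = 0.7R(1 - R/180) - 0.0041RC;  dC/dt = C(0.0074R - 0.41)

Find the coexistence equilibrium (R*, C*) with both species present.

From dC/dt = 0 with C > 0: 0.0074R* = 0.41, so R* = 55.4.
Substitute into dR/dt = 0: 0.7(1 - 55.4/180) = 0.0041C*.
The bracket is 0.692, giving C* = 0.485/0.0041 = 118.

R* ≈ 55.4, C* ≈ 118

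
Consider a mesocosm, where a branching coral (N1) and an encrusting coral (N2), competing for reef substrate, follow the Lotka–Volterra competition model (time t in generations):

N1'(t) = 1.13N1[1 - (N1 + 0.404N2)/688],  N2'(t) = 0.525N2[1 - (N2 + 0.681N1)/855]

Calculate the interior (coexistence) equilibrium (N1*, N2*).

Setting both brackets to zero gives the nullclines N1 + 0.404N2 = 688 and 0.681N1 + N2 = 855.
Substituting N2 = 855 - 0.681N1 into the first: N1(1 - 0.404·0.681) = 688 - 0.404·855.
So N1* = 343/0.725 = 473, and then N2* = 855 - 0.681·473 = 533.

N1* ≈ 473, N2* ≈ 533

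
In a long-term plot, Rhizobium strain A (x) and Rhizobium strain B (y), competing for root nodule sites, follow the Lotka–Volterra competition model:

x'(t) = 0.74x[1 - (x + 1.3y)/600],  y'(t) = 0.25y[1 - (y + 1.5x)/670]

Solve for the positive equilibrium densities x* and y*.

Setting both brackets to zero gives the nullclines x + 1.3y = 600 and 1.5x + y = 670.
Substituting y = 670 - 1.5x into the first: x(1 - 1.3·1.5) = 600 - 1.3·670.
So x* = -271/-0.95 = 285, and then y* = 670 - 1.5·285 = 242.

x* ≈ 285, y* ≈ 242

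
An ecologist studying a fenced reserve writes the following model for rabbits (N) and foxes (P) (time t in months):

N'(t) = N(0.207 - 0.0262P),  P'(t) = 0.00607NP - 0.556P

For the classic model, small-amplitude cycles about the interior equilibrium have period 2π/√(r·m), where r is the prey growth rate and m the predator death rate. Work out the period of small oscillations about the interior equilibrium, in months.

T ≈ 18.5 months

Here r = 0.207 and m = 0.556, so r·m = 0.115.
ω = √0.115 = 0.339 per month, hence T = 2π/ω ≈ 18.5 months.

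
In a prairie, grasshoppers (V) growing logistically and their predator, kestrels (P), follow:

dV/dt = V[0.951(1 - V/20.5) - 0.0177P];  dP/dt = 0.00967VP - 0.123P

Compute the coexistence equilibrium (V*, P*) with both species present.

From dP/dt = 0 with P > 0: 0.00967V* = 0.123, so V* = 12.7.
Substitute into dV/dt = 0: 0.951(1 - 12.7/20.5) = 0.0177P*.
The bracket is 0.38, giving P* = 0.361/0.0177 = 20.4.

V* ≈ 12.7, P* ≈ 20.4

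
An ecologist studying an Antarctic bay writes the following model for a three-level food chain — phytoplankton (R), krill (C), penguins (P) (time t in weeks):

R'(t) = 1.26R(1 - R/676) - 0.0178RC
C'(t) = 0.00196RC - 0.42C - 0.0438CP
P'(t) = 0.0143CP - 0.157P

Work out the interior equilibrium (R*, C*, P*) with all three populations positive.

From dP/dt = 0: 0.0143C* = 0.157, so C* = 11.
From dR/dt = 0: 1.26(1 - R*/676) = 0.0178·11, giving R* = 676·(1 - 0.155) = 571.
From dC/dt = 0: 0.00196·571 - 0.42 = 0.0438P*, so P* = 0.699/0.0438 = 16.

R* ≈ 571, C* ≈ 11, P* ≈ 16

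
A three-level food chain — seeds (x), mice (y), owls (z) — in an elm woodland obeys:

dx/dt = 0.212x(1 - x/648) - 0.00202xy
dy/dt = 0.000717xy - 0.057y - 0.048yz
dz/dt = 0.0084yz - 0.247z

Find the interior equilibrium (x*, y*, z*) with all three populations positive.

x* ≈ 466, y* ≈ 29.4, z* ≈ 5.78

From dz/dt = 0: 0.0084y* = 0.247, so y* = 29.4.
From dx/dt = 0: 0.212(1 - x*/648) = 0.00202·29.4, giving x* = 648·(1 - 0.28) = 466.
From dy/dt = 0: 0.000717·466 - 0.057 = 0.048z*, so z* = 0.277/0.048 = 5.78.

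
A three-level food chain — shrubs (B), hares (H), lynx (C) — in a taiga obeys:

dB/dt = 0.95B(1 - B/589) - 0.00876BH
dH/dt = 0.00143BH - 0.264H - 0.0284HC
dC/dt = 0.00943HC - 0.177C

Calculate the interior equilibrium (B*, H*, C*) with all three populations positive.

B* ≈ 487, H* ≈ 18.8, C* ≈ 15.2

From dC/dt = 0: 0.00943H* = 0.177, so H* = 18.8.
From dB/dt = 0: 0.95(1 - B*/589) = 0.00876·18.8, giving B* = 589·(1 - 0.173) = 487.
From dH/dt = 0: 0.00143·487 - 0.264 = 0.0284C*, so C* = 0.432/0.0284 = 15.2.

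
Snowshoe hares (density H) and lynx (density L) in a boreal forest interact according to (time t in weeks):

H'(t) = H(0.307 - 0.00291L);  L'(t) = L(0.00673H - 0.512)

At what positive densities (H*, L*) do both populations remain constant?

Set dL/dt = 0 with L > 0: 0.00673H - 0.512 = 0, so H* = 0.512/0.00673 = 76.1.
Set dH/dt = 0 with H > 0: 0.307 - 0.00291L = 0, so L* = 0.307/0.00291 = 105.

H* ≈ 76.1, L* ≈ 105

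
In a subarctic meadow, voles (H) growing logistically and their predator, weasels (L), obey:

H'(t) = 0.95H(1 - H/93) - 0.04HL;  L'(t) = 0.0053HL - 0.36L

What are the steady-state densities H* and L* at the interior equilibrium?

H* ≈ 67.9, L* ≈ 6.4

From dL/dt = 0 with L > 0: 0.0053H* = 0.36, so H* = 67.9.
Substitute into dH/dt = 0: 0.95(1 - 67.9/93) = 0.04L*.
The bracket is 0.27, giving L* = 0.256/0.04 = 6.4.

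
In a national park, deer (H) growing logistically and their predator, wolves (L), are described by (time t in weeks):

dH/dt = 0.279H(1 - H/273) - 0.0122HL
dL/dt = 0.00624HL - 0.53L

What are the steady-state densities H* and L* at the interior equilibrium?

H* ≈ 84.9, L* ≈ 15.8

From dL/dt = 0 with L > 0: 0.00624H* = 0.53, so H* = 84.9.
Substitute into dH/dt = 0: 0.279(1 - 84.9/273) = 0.0122L*.
The bracket is 0.689, giving L* = 0.192/0.0122 = 15.8.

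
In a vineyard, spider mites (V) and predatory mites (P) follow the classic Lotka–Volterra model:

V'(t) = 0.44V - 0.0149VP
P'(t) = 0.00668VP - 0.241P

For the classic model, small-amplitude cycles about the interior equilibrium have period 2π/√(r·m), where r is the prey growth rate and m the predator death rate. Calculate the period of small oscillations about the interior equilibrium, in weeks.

Here r = 0.44 and m = 0.241, so r·m = 0.106.
ω = √0.106 = 0.326 per week, hence T = 2π/ω ≈ 19.3 weeks.

T ≈ 19.3 weeks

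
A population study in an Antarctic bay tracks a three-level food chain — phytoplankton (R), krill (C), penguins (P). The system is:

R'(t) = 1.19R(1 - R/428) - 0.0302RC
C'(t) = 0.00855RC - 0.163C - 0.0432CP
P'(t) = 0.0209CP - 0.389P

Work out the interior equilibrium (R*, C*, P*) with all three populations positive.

From dP/dt = 0: 0.0209C* = 0.389, so C* = 18.6.
From dR/dt = 0: 1.19(1 - R*/428) = 0.0302·18.6, giving R* = 428·(1 - 0.472) = 226.
From dC/dt = 0: 0.00855·226 - 0.163 = 0.0432P*, so P* = 1.77/0.0432 = 40.9.

R* ≈ 226, C* ≈ 18.6, P* ≈ 40.9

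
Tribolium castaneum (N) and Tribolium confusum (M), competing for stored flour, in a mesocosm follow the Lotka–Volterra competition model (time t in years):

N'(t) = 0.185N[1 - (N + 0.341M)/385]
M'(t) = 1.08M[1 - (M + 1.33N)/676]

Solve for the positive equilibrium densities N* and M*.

Setting both brackets to zero gives the nullclines N + 0.341M = 385 and 1.33N + M = 676.
Substituting M = 676 - 1.33N into the first: N(1 - 0.341·1.33) = 385 - 0.341·676.
So N* = 154/0.546 = 283, and then M* = 676 - 1.33·283 = 300.

N* ≈ 283, M* ≈ 300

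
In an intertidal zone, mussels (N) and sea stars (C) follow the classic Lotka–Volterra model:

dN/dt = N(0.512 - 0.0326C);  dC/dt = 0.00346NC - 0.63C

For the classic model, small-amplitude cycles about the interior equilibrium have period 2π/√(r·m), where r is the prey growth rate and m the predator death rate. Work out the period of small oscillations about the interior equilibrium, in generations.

T ≈ 11.1 generations

Here r = 0.512 and m = 0.63, so r·m = 0.323.
ω = √0.323 = 0.568 per generation, hence T = 2π/ω ≈ 11.1 generations.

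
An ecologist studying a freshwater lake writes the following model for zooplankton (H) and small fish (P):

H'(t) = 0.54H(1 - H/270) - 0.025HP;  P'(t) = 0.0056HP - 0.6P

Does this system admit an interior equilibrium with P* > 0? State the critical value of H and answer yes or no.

The predator equation gives dP/dt > 0 only when H > 0.6/0.0056 = 107.
Without the predator, H → K = 270. Since 270 > 107, the predator can invade and persist.

Threshold H = 107; K > 107, so yes, the predator persists.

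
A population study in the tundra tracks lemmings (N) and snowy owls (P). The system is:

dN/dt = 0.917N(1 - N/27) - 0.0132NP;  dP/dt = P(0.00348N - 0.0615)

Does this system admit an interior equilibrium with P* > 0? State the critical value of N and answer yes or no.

The predator equation gives dP/dt > 0 only when N > 0.0615/0.00348 = 17.7.
Without the predator, N → K = 27. Since 27 > 17.7, the predator can invade and persist.

Threshold N = 17.7; K > 17.7, so yes, the predator persists.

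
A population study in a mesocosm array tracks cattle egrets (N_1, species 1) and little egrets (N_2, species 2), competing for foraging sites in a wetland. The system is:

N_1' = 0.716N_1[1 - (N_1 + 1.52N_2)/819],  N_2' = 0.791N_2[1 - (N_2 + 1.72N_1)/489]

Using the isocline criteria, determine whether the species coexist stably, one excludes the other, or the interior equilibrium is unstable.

species 1 excludes species 2

Compare the nullcline intercepts: K1/α12 = 819/1.52 = 539 > K2 = 489; K2/α21 = 489/1.72 = 284 < K1 = 819.
Since the inequalities point opposite ways, species 1 can invade but species 2 cannot.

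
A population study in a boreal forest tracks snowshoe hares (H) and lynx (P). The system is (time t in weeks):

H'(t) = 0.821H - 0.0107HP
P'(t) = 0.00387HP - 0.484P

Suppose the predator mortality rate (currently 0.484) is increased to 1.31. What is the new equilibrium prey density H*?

H* ≈ 339

At the interior fixed point, setting dP/dt = 0 with P > 0 fixes H* = (predator death rate)/(HP coefficient) — independent of the other coefficients.
With the change, H* = 1.31/0.00387 = 339; it rises from 125.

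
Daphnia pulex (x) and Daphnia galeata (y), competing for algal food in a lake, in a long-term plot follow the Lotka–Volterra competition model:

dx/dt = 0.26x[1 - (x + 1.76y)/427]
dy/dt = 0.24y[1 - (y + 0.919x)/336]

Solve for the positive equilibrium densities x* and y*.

x* ≈ 266, y* ≈ 91.4

Setting both brackets to zero gives the nullclines x + 1.76y = 427 and 0.919x + y = 336.
Substituting y = 336 - 0.919x into the first: x(1 - 1.76·0.919) = 427 - 1.76·336.
So x* = -164/-0.617 = 266, and then y* = 336 - 0.919·266 = 91.4.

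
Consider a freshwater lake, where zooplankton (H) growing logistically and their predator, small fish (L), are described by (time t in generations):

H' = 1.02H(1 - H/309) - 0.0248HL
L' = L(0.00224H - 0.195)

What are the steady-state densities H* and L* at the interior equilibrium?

H* ≈ 87.1, L* ≈ 29.5

From dL/dt = 0 with L > 0: 0.00224H* = 0.195, so H* = 87.1.
Substitute into dH/dt = 0: 1.02(1 - 87.1/309) = 0.0248L*.
The bracket is 0.718, giving L* = 0.733/0.0248 = 29.5.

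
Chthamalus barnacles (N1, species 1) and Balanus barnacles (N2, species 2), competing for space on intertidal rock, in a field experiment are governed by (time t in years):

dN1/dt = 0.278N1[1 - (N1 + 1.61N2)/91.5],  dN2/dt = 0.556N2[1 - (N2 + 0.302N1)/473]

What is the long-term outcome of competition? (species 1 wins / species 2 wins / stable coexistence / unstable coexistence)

species 2 excludes species 1

Compare the nullcline intercepts: K1/α12 = 91.5/1.61 = 56.8 < K2 = 473; K2/α21 = 473/0.302 = 1570 > K1 = 91.5.
Since the inequalities point opposite ways, species 2 can invade but species 1 cannot.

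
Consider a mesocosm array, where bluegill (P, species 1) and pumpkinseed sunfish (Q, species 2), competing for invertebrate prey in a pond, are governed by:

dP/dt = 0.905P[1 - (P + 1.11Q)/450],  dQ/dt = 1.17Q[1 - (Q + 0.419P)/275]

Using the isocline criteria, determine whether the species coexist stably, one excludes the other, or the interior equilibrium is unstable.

Compare the nullcline intercepts: K1/α12 = 450/1.11 = 405 > K2 = 275; K2/α21 = 275/0.419 = 656 > K1 = 450.
Since both inequalities hold, each species can invade when rare, so the interior equilibrium is stable.

stable coexistence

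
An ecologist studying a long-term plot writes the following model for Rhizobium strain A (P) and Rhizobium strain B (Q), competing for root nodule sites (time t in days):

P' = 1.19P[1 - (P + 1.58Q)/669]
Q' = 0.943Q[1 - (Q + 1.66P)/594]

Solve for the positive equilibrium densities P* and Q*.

Setting both brackets to zero gives the nullclines P + 1.58Q = 669 and 1.66P + Q = 594.
Substituting Q = 594 - 1.66P into the first: P(1 - 1.58·1.66) = 669 - 1.58·594.
So P* = -270/-1.62 = 166, and then Q* = 594 - 1.66·166 = 318.

P* ≈ 166, Q* ≈ 318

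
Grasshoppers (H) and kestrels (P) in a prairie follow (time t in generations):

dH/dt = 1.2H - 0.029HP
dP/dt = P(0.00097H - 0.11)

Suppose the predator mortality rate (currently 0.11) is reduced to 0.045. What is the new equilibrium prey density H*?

H* ≈ 46.4

At the interior fixed point, setting dP/dt = 0 with P > 0 fixes H* = (predator death rate)/(HP coefficient) — independent of the other coefficients.
With the change, H* = 0.045/0.00097 = 46.4; it falls from 113.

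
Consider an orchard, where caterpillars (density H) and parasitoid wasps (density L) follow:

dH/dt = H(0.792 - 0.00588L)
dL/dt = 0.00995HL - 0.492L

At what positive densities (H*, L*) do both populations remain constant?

Set dL/dt = 0 with L > 0: 0.00995H - 0.492 = 0, so H* = 0.492/0.00995 = 49.4.
Set dH/dt = 0 with H > 0: 0.792 - 0.00588L = 0, so L* = 0.792/0.00588 = 135.

H* ≈ 49.4, L* ≈ 135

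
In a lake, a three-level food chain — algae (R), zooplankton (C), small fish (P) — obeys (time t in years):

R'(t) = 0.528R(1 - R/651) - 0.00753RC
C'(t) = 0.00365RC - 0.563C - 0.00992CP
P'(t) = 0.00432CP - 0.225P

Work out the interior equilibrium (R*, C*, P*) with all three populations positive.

R* ≈ 167, C* ≈ 52.1, P* ≈ 4.86

From dP/dt = 0: 0.00432C* = 0.225, so C* = 52.1.
From dR/dt = 0: 0.528(1 - R*/651) = 0.00753·52.1, giving R* = 651·(1 - 0.743) = 167.
From dC/dt = 0: 0.00365·167 - 0.563 = 0.00992P*, so P* = 0.0482/0.00992 = 4.86.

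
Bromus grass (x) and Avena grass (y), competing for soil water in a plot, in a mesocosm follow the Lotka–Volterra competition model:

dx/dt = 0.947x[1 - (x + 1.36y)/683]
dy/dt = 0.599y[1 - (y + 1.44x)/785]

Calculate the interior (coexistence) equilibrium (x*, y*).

x* ≈ 401, y* ≈ 207

Setting both brackets to zero gives the nullclines x + 1.36y = 683 and 1.44x + y = 785.
Substituting y = 785 - 1.44x into the first: x(1 - 1.36·1.44) = 683 - 1.36·785.
So x* = -385/-0.958 = 401, and then y* = 785 - 1.44·401 = 207.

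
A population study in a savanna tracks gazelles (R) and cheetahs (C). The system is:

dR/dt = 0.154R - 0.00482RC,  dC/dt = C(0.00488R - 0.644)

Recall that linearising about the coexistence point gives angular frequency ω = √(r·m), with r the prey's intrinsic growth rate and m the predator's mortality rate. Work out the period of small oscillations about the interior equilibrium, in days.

T ≈ 20 days

Here r = 0.154 and m = 0.644, so r·m = 0.0992.
ω = √0.0992 = 0.315 per day, hence T = 2π/ω ≈ 20 days.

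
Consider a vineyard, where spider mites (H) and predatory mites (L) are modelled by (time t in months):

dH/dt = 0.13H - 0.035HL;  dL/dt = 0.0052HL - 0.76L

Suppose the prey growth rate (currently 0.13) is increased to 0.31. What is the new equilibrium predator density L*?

At the interior fixed point, setting dH/dt = 0 with H > 0 fixes L* = (prey growth rate)/(HL coefficient) — independent of the other coefficients.
With the change, L* = 0.31/0.035 = 8.86; it rises from 3.71.

L* ≈ 8.86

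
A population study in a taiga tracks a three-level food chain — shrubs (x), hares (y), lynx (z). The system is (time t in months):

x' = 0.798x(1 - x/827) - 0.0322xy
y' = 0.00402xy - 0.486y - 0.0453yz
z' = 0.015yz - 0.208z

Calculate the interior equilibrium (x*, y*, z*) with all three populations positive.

From dz/dt = 0: 0.015y* = 0.208, so y* = 13.9.
From dx/dt = 0: 0.798(1 - x*/827) = 0.0322·13.9, giving x* = 827·(1 - 0.56) = 364.
From dy/dt = 0: 0.00402·364 - 0.486 = 0.0453z*, so z* = 0.978/0.0453 = 21.6.

x* ≈ 364, y* ≈ 13.9, z* ≈ 21.6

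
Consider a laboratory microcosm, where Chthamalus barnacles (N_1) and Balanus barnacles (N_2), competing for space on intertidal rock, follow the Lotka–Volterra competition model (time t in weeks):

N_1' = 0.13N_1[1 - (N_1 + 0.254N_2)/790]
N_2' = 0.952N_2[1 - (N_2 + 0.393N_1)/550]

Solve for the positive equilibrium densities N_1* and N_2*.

N_1* ≈ 722, N_2* ≈ 266

Setting both brackets to zero gives the nullclines N_1 + 0.254N_2 = 790 and 0.393N_1 + N_2 = 550.
Substituting N_2 = 550 - 0.393N_1 into the first: N_1(1 - 0.254·0.393) = 790 - 0.254·550.
So N_1* = 650/0.9 = 722, and then N_2* = 550 - 0.393·722 = 266.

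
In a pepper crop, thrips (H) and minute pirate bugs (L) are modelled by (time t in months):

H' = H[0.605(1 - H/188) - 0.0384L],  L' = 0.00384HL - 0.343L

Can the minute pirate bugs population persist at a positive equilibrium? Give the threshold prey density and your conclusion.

The predator equation gives dL/dt > 0 only when H > 0.343/0.00384 = 89.3.
Without the predator, H → K = 188. Since 188 > 89.3, the predator can invade and persist.

Threshold H = 89.3; K > 89.3, so yes, the predator persists.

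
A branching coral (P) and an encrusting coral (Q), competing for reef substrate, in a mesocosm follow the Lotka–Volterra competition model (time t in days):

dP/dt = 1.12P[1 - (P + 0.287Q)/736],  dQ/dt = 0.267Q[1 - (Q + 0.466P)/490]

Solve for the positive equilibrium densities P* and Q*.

P* ≈ 687, Q* ≈ 170

Setting both brackets to zero gives the nullclines P + 0.287Q = 736 and 0.466P + Q = 490.
Substituting Q = 490 - 0.466P into the first: P(1 - 0.287·0.466) = 736 - 0.287·490.
So P* = 595/0.866 = 687, and then Q* = 490 - 0.466·687 = 170.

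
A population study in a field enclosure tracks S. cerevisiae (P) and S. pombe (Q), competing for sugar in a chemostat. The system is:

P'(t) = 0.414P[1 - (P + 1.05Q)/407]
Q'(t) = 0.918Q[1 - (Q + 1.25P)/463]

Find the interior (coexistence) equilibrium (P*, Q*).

P* ≈ 253, Q* ≈ 146

Setting both brackets to zero gives the nullclines P + 1.05Q = 407 and 1.25P + Q = 463.
Substituting Q = 463 - 1.25P into the first: P(1 - 1.05·1.25) = 407 - 1.05·463.
So P* = -79.2/-0.312 = 253, and then Q* = 463 - 1.25·253 = 146.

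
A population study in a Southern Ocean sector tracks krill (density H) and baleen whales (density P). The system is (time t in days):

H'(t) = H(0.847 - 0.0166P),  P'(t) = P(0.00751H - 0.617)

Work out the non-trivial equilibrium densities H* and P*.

H* ≈ 82.2, P* ≈ 51

Set dP/dt = 0 with P > 0: 0.00751H - 0.617 = 0, so H* = 0.617/0.00751 = 82.2.
Set dH/dt = 0 with H > 0: 0.847 - 0.0166P = 0, so P* = 0.847/0.0166 = 51.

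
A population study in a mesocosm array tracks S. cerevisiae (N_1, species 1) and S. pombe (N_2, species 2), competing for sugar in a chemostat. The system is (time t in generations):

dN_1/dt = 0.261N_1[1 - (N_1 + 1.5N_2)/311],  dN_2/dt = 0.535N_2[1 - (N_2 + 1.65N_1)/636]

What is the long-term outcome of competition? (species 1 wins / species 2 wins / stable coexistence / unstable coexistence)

species 2 excludes species 1

Compare the nullcline intercepts: K1/α12 = 311/1.5 = 207 < K2 = 636; K2/α21 = 636/1.65 = 385 > K1 = 311.
Since the inequalities point opposite ways, species 2 can invade but species 1 cannot.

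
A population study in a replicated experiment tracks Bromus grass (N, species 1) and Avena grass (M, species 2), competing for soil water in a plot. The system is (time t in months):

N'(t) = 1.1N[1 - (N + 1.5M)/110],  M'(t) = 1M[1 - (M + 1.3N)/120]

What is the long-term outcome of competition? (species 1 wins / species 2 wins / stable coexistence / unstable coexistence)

Compare the nullcline intercepts: K1/α12 = 110/1.5 = 73.3 < K2 = 120; K2/α21 = 120/1.3 = 92.3 < K1 = 110.
Since both are reversed, neither can invade when rare; the interior point is a saddle.

unstable coexistence (outcome depends on initial conditions)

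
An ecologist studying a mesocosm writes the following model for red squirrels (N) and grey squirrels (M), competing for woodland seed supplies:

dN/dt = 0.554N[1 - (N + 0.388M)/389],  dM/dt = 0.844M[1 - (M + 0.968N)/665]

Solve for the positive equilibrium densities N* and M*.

N* ≈ 210, M* ≈ 462

Setting both brackets to zero gives the nullclines N + 0.388M = 389 and 0.968N + M = 665.
Substituting M = 665 - 0.968N into the first: N(1 - 0.388·0.968) = 389 - 0.388·665.
So N* = 131/0.624 = 210, and then M* = 665 - 0.968·210 = 462.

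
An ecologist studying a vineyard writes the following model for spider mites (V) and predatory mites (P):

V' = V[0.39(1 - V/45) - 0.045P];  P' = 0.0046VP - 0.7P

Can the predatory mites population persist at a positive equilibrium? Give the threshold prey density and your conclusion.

The predator equation gives dP/dt > 0 only when V > 0.7/0.0046 = 152.
Without the predator, V → K = 45. Since 45 < 152, the predator cannot invade.

Threshold V = 152; K < 152, so no, the predator goes extinct.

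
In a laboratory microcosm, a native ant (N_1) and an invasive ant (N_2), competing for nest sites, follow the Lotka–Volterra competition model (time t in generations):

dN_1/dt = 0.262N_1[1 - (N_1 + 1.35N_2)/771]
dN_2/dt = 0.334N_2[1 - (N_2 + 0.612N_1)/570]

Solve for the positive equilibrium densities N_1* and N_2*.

Setting both brackets to zero gives the nullclines N_1 + 1.35N_2 = 771 and 0.612N_1 + N_2 = 570.
Substituting N_2 = 570 - 0.612N_1 into the first: N_1(1 - 1.35·0.612) = 771 - 1.35·570.
So N_1* = 1.5/0.174 = 8.63, and then N_2* = 570 - 0.612·8.63 = 565.

N_1* ≈ 8.63, N_2* ≈ 565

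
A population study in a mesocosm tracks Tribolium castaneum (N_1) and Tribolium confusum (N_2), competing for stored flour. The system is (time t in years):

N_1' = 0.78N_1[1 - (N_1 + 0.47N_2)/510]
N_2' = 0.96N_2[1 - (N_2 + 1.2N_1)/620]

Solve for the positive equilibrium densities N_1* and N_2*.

Setting both brackets to zero gives the nullclines N_1 + 0.47N_2 = 510 and 1.2N_1 + N_2 = 620.
Substituting N_2 = 620 - 1.2N_1 into the first: N_1(1 - 0.47·1.2) = 510 - 0.47·620.
So N_1* = 219/0.436 = 501, and then N_2* = 620 - 1.2·501 = 18.3.

N_1* ≈ 501, N_2* ≈ 18.3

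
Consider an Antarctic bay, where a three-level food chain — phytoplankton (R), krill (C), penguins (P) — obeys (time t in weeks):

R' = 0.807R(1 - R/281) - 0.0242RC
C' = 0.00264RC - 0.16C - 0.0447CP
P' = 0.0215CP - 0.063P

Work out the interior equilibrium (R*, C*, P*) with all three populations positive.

R* ≈ 256, C* ≈ 2.93, P* ≈ 11.6

From dP/dt = 0: 0.0215C* = 0.063, so C* = 2.93.
From dR/dt = 0: 0.807(1 - R*/281) = 0.0242·2.93, giving R* = 281·(1 - 0.0879) = 256.
From dC/dt = 0: 0.00264·256 - 0.16 = 0.0447P*, so P* = 0.517/0.0447 = 11.6.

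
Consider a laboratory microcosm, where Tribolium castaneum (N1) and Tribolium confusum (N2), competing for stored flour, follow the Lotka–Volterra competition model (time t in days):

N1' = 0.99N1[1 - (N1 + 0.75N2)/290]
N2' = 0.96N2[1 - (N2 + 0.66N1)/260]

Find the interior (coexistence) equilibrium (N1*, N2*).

Setting both brackets to zero gives the nullclines N1 + 0.75N2 = 290 and 0.66N1 + N2 = 260.
Substituting N2 = 260 - 0.66N1 into the first: N1(1 - 0.75·0.66) = 290 - 0.75·260.
So N1* = 95/0.505 = 188, and then N2* = 260 - 0.66·188 = 136.

N1* ≈ 188, N2* ≈ 136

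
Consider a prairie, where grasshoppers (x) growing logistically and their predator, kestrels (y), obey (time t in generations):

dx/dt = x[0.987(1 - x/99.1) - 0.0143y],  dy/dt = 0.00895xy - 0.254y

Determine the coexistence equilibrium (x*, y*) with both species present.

x* ≈ 28.4, y* ≈ 49.3

From dy/dt = 0 with y > 0: 0.00895x* = 0.254, so x* = 28.4.
Substitute into dx/dt = 0: 0.987(1 - 28.4/99.1) = 0.0143y*.
The bracket is 0.714, giving y* = 0.704/0.0143 = 49.3.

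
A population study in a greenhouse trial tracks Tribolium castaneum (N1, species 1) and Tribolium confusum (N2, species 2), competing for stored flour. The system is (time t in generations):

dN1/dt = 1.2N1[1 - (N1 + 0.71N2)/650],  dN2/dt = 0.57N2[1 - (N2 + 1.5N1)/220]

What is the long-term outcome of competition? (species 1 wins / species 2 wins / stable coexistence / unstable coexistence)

species 1 excludes species 2

Compare the nullcline intercepts: K1/α12 = 650/0.71 = 915 > K2 = 220; K2/α21 = 220/1.5 = 147 < K1 = 650.
Since the inequalities point opposite ways, species 1 can invade but species 2 cannot.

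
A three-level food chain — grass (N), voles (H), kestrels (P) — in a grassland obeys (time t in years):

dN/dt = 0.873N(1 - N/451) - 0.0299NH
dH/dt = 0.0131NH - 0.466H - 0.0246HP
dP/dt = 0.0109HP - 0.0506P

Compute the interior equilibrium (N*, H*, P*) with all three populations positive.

N* ≈ 379, H* ≈ 4.64, P* ≈ 183

From dP/dt = 0: 0.0109H* = 0.0506, so H* = 4.64.
From dN/dt = 0: 0.873(1 - N*/451) = 0.0299·4.64, giving N* = 451·(1 - 0.159) = 379.
From dH/dt = 0: 0.0131·379 - 0.466 = 0.0246P*, so P* = 4.5/0.0246 = 183.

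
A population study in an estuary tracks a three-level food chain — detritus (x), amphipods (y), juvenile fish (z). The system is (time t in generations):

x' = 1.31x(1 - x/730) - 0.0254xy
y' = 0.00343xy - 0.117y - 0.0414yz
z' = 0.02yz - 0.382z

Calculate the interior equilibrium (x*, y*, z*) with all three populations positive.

x* ≈ 460, y* ≈ 19.1, z* ≈ 35.3

From dz/dt = 0: 0.02y* = 0.382, so y* = 19.1.
From dx/dt = 0: 1.31(1 - x*/730) = 0.0254·19.1, giving x* = 730·(1 - 0.37) = 460.
From dy/dt = 0: 0.00343·460 - 0.117 = 0.0414z*, so z* = 1.46/0.0414 = 35.3.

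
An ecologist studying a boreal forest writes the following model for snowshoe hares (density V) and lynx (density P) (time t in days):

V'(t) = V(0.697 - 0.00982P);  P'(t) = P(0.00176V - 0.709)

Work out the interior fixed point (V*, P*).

Set dP/dt = 0 with P > 0: 0.00176V - 0.709 = 0, so V* = 0.709/0.00176 = 403.
Set dV/dt = 0 with V > 0: 0.697 - 0.00982P = 0, so P* = 0.697/0.00982 = 71.

V* ≈ 403, P* ≈ 71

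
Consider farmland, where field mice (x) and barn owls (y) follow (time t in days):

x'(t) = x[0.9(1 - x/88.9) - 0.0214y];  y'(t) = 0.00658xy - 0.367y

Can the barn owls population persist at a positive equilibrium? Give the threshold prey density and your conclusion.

Threshold x = 55.8; K > 55.8, so yes, the predator persists.

The predator equation gives dy/dt > 0 only when x > 0.367/0.00658 = 55.8.
Without the predator, x → K = 88.9. Since 88.9 > 55.8, the predator can invade and persist.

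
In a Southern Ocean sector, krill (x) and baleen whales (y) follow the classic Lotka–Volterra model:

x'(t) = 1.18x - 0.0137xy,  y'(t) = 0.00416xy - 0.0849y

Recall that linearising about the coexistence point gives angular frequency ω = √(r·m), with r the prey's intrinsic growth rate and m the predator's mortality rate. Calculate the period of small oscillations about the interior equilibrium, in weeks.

T ≈ 19.9 weeks

Here r = 1.18 and m = 0.0849, so r·m = 0.1.
ω = √0.1 = 0.317 per week, hence T = 2π/ω ≈ 19.9 weeks.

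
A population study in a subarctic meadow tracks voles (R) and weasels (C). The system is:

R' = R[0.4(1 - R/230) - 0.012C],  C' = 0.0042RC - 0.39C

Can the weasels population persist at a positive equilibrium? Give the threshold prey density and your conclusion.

Threshold R = 92.9; K > 92.9, so yes, the predator persists.

The predator equation gives dC/dt > 0 only when R > 0.39/0.0042 = 92.9.
Without the predator, R → K = 230. Since 230 > 92.9, the predator can invade and persist.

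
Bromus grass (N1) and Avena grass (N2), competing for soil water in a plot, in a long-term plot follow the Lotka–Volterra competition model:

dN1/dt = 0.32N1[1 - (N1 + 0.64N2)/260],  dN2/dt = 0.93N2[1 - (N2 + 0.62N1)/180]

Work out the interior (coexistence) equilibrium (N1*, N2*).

Setting both brackets to zero gives the nullclines N1 + 0.64N2 = 260 and 0.62N1 + N2 = 180.
Substituting N2 = 180 - 0.62N1 into the first: N1(1 - 0.64·0.62) = 260 - 0.64·180.
So N1* = 145/0.603 = 240, and then N2* = 180 - 0.62·240 = 31.2.

N1* ≈ 240, N2* ≈ 31.2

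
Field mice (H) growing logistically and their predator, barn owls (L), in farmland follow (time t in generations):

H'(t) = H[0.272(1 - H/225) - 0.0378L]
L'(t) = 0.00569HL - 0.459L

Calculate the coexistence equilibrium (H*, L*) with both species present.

H* ≈ 80.7, L* ≈ 4.62

From dL/dt = 0 with L > 0: 0.00569H* = 0.459, so H* = 80.7.
Substitute into dH/dt = 0: 0.272(1 - 80.7/225) = 0.0378L*.
The bracket is 0.641, giving L* = 0.174/0.0378 = 4.62.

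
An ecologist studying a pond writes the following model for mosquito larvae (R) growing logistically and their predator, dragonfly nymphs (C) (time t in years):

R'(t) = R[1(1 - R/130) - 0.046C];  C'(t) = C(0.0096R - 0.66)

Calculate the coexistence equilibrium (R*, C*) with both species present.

From dC/dt = 0 with C > 0: 0.0096R* = 0.66, so R* = 68.8.
Substitute into dR/dt = 0: 1(1 - 68.8/130) = 0.046C*.
The bracket is 0.471, giving C* = 0.471/0.046 = 10.2.

R* ≈ 68.8, C* ≈ 10.2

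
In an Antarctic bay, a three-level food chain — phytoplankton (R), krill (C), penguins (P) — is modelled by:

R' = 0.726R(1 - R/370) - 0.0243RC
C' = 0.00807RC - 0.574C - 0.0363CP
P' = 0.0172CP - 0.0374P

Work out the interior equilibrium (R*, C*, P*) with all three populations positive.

R* ≈ 343, C* ≈ 2.17, P* ≈ 60.5

From dP/dt = 0: 0.0172C* = 0.0374, so C* = 2.17.
From dR/dt = 0: 0.726(1 - R*/370) = 0.0243·2.17, giving R* = 370·(1 - 0.0728) = 343.
From dC/dt = 0: 0.00807·343 - 0.574 = 0.0363P*, so P* = 2.19/0.0363 = 60.5.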